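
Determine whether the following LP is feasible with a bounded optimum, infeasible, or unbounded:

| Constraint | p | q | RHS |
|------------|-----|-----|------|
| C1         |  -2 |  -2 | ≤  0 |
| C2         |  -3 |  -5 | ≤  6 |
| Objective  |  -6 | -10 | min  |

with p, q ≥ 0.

Unbounded (objective can decrease without bound)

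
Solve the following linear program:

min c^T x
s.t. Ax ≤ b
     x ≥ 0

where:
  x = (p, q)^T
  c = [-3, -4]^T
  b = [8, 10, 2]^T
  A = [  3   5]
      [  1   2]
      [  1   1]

Evaluate the objective at each vertex of the feasible region:
  z(0, 0) = 0
  z(2, 0) = -6
  z(1, 1) = -7  ←
  z(0, 1.6) = -6.4
The minimum is at p = 1, q = 1.

p = 1, q = 1, z = -7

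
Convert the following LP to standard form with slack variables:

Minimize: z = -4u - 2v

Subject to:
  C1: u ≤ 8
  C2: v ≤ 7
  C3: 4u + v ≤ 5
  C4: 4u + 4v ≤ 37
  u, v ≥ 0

min z = -4u - 2v

s.t.
  u + s1 = 8
  v + s2 = 7
  4u + v + s3 = 5
  4u + 4v + s4 = 37
  u, v, s1, s2, s3, s4 ≥ 0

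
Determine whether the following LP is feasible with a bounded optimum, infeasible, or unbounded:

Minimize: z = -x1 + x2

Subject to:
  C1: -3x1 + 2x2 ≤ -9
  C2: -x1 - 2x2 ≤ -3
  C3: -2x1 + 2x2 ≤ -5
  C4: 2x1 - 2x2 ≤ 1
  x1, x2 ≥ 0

Infeasible (no feasible solution exists)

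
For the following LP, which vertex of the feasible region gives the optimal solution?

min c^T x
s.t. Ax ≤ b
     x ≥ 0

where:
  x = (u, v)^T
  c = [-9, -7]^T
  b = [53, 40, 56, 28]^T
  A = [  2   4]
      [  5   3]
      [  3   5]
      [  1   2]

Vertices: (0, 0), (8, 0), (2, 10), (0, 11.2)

Evaluate the objective at each vertex of the feasible region:
  z(0, 0) = 0
  z(8, 0) = -72
  z(2, 10) = -88  ←
  z(0, 11.2) = -78.4
The minimum is at u = 2, v = 10.

(2, 10)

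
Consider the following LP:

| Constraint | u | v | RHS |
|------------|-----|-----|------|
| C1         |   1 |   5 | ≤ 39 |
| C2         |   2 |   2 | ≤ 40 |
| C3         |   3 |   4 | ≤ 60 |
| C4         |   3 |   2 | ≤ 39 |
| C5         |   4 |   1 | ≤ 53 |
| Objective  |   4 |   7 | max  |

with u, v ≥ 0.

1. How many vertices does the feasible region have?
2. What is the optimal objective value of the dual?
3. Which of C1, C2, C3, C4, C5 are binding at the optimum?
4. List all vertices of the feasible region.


1. 4
2. 78
3. C1, C4
4. (0, 0), (13, 0), (9, 6), (0, 7.8)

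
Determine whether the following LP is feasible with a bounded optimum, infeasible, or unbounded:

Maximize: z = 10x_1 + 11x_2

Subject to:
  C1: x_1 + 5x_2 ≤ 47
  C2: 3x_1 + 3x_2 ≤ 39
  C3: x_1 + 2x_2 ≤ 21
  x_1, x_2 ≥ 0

Feasible with a bounded optimal solution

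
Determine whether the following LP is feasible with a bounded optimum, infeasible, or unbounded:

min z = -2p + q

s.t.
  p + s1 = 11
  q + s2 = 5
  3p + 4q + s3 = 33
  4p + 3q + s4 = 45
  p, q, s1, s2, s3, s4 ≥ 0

Feasible with a bounded optimal solution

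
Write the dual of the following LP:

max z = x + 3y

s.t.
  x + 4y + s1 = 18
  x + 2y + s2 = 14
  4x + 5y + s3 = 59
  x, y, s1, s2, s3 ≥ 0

Primal max cᵀx s.t. Ax ≤ b, x ≥ 0  →  Dual min bᵀy s.t. Aᵀy ≥ c, y ≥ 0.

Minimize: z = 18y1 + 14y2 + 59y3

Subject to:
  y1 + y2 + 4y3 ≥ 1
  4y1 + 2y2 + 5y3 ≥ 3
  y1, y2, y3 ≥ 0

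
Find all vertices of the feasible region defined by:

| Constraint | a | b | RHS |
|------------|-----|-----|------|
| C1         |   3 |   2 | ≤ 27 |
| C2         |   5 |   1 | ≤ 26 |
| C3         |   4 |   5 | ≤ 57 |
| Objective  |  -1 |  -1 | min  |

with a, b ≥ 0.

(0, 0), (5.2, 0), (3.571, 8.143), (3, 9), (0, 11.4)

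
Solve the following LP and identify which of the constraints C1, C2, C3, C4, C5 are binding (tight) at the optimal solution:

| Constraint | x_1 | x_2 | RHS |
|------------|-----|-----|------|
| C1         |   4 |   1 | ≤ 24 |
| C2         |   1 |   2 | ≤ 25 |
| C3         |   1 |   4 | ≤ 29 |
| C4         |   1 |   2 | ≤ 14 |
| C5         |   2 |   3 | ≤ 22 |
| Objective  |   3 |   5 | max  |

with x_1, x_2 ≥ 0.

At x_1 = 2, x_2 = 6, compute slack b - a·x for each constraint:
  C1: 24 − 14 = 10  (slack)
  C2: 25 − 14 = 11  (slack)
  C3: 29 − 26 = 3  (slack)
  C4: 14 − 14 = 0  (binding)
  C5: 22 − 22 = 0  (binding)

Optimal: x_1 = 2, x_2 = 6
Binding: C4, C5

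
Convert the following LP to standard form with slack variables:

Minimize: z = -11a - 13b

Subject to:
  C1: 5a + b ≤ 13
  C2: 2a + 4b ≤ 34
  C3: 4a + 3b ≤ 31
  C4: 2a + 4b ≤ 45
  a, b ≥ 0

min z = -11a - 13b

s.t.
  5a + b + s1 = 13
  2a + 4b + s2 = 34
  4a + 3b + s3 = 31
  2a + 4b + s4 = 45
  a, b, s1, s2, s3, s4 ≥ 0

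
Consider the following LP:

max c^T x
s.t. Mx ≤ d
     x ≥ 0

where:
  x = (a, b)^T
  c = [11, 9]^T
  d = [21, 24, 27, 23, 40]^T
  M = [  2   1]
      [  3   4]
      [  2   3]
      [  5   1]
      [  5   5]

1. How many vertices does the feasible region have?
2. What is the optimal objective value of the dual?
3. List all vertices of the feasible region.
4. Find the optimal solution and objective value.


1. 4
2. 71
3. (0, 0), (4.6, 0), (4, 3), (0, 6)
4. a = 4, b = 3, z = 71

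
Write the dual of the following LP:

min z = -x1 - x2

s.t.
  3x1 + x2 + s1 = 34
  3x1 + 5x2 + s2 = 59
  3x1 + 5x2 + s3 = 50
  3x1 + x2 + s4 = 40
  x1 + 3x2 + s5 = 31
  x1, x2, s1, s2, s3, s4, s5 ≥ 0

Primal min cᵀx s.t. Ax ≤ b, x ≥ 0  →  Dual max −bᵀy s.t. Aᵀy ≥ −c, y ≥ 0.

Maximize: z = -34y1 - 59y2 - 50y3 - 40y4 - 31y5

Subject to:
  3y1 + 3y2 + 3y3 + 3y4 + y5 ≥ 1
  y1 + 5y2 + 5y3 + y4 + 3y5 ≥ 1
  y1, y2, y3, y4, y5 ≥ 0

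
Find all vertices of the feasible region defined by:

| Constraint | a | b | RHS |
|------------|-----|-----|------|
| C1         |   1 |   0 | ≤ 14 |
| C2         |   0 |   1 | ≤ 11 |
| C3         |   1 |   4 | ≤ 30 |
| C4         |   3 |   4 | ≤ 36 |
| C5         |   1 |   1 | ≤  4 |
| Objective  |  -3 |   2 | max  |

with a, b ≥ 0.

(0, 0), (4, 0), (0, 4)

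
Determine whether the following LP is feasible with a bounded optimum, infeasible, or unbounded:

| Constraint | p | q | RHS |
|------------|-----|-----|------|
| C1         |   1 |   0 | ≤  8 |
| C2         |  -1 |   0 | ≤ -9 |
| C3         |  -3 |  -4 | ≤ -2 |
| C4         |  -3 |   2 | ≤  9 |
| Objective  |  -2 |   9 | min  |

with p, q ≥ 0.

Infeasible (no feasible solution exists)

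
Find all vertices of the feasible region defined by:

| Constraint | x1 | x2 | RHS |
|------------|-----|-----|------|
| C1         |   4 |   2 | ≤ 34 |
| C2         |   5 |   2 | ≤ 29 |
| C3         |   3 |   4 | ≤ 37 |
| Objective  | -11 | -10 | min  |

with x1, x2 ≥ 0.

(0, 0), (5.8, 0), (3, 7), (0, 9.25)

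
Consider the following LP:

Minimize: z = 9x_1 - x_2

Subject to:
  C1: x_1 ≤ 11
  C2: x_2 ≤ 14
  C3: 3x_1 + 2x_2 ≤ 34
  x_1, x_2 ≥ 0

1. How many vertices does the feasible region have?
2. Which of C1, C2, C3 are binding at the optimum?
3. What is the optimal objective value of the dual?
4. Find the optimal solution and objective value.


1. 5
2. C2
3. -14
4. x_1 = 0, x_2 = 14, z = -14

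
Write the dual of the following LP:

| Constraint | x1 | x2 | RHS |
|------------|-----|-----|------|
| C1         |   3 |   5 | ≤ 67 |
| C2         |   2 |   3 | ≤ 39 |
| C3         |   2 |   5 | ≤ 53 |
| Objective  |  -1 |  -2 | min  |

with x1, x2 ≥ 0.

Primal min cᵀx s.t. Ax ≤ b, x ≥ 0  →  Dual max −bᵀy s.t. Aᵀy ≥ −c, y ≥ 0.

Maximize: z = -67y1 - 39y2 - 53y3

Subject to:
  3y1 + 2y2 + 2y3 ≥ 1
  5y1 + 3y2 + 5y3 ≥ 2
  y1, y2, y3 ≥ 0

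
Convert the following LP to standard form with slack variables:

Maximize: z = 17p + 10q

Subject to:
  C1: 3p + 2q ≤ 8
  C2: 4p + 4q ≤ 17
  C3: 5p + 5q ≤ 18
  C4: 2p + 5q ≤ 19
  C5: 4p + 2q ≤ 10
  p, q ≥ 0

max z = 17p + 10q

s.t.
  3p + 2q + s1 = 8
  4p + 4q + s2 = 17
  5p + 5q + s3 = 18
  2p + 5q + s4 = 19
  4p + 2q + s5 = 10
  p, q, s1, s2, s3, s4, s5 ≥ 0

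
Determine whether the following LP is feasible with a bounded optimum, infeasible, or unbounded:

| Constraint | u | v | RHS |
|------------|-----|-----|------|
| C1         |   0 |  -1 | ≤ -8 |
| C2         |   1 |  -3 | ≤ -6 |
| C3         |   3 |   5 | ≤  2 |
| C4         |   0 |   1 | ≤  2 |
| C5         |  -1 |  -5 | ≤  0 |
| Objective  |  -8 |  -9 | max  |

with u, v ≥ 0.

Infeasible (no feasible solution exists)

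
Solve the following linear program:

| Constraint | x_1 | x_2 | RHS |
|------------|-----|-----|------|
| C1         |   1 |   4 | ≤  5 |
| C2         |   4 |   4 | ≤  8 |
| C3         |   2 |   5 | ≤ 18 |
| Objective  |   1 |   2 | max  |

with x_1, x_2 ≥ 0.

Evaluate the objective at each vertex of the feasible region:
  z(0, 0) = 0
  z(2, 0) = 2
  z(1, 1) = 3  ←
  z(0, 1.25) = 2.5
The maximum is at x_1 = 1, x_2 = 1.

x_1 = 1, x_2 = 1, z = 3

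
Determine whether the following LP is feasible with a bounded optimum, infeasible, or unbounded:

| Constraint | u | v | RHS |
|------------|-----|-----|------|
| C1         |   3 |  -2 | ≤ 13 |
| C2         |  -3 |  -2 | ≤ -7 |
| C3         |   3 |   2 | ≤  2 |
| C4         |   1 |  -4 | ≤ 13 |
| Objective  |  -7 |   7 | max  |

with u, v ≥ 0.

Infeasible (no feasible solution exists)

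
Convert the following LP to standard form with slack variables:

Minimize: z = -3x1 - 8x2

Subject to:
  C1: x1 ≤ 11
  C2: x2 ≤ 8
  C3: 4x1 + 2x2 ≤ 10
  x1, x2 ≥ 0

min z = -3x1 - 8x2

s.t.
  x1 + s1 = 11
  x2 + s2 = 8
  4x1 + 2x2 + s3 = 10
  x1, x2, s1, s2, s3 ≥ 0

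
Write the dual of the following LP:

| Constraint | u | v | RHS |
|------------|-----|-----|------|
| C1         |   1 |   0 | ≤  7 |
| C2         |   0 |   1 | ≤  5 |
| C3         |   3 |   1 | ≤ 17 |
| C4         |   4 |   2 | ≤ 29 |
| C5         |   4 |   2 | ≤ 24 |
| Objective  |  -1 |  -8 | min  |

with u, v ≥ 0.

Primal min cᵀx s.t. Ax ≤ b, x ≥ 0  →  Dual max −bᵀy s.t. Aᵀy ≥ −c, y ≥ 0.

Maximize: z = -7y1 - 5y2 - 17y3 - 29y4 - 24y5

Subject to:
  y1 + 3y3 + 4y4 + 4y5 ≥ 1
  y2 + y3 + 2y4 + 2y5 ≥ 8
  y1, y2, y3, y4, y5 ≥ 0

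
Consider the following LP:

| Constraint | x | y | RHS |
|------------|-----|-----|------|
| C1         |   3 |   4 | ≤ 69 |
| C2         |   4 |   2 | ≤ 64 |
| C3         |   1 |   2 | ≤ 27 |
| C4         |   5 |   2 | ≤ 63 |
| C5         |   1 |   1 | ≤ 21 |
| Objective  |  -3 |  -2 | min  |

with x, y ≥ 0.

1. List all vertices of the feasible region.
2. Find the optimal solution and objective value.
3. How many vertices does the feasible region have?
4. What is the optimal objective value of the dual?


1. (0, 0), (12.6, 0), (9, 9), (0, 13.5)
2. x = 9, y = 9, z = -45
3. 4
4. -45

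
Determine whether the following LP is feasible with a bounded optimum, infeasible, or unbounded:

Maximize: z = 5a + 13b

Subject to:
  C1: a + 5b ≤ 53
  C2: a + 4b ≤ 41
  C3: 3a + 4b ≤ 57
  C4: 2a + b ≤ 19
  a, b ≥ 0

Feasible with a bounded optimal solution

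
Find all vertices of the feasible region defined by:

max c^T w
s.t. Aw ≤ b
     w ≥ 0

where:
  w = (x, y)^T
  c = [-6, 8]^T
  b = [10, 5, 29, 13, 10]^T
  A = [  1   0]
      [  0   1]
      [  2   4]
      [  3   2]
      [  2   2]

(0, 0), (4.333, 0), (3, 2), (0, 5)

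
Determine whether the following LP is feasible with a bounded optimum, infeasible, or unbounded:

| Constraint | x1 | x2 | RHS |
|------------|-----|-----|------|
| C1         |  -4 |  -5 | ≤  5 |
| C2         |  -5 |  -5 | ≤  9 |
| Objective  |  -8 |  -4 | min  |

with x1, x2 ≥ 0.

Unbounded (objective can decrease without bound)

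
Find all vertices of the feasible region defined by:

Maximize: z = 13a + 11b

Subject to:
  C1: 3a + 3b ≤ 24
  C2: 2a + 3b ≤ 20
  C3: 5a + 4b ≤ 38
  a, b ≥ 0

(0, 0), (7.6, 0), (6, 2), (4, 4), (0, 6.667)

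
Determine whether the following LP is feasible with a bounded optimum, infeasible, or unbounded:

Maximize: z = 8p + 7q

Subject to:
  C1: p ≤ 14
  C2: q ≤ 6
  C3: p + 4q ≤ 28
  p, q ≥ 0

Feasible with a bounded optimal solution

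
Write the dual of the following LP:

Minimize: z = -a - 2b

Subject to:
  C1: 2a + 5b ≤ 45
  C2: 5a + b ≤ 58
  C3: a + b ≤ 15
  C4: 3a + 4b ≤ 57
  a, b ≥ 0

Primal min cᵀx s.t. Ax ≤ b, x ≥ 0  →  Dual max −bᵀy s.t. Aᵀy ≥ −c, y ≥ 0.

Maximize: z = -45y1 - 58y2 - 15y3 - 57y4

Subject to:
  2y1 + 5y2 + y3 + 3y4 ≥ 1
  5y1 + y2 + y3 + 4y4 ≥ 2
  y1, y2, y3, y4 ≥ 0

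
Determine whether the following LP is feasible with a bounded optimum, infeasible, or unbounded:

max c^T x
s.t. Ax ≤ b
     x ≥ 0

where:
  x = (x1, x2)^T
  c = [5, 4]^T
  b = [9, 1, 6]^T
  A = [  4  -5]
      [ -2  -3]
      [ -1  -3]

Unbounded (objective can increase without bound)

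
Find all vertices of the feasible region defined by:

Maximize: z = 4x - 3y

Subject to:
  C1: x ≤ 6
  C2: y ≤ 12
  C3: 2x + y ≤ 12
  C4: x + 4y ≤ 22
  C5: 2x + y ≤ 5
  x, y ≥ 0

(0, 0), (2.5, 0), (0, 5)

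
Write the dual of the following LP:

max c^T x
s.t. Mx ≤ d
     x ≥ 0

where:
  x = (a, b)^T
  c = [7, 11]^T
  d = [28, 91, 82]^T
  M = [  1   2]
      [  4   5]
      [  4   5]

Primal max cᵀx s.t. Ax ≤ b, x ≥ 0  →  Dual min bᵀy s.t. Aᵀy ≥ c, y ≥ 0.

Minimize: z = 28y1 + 91y2 + 82y3

Subject to:
  y1 + 4y2 + 4y3 ≥ 7
  2y1 + 5y2 + 5y3 ≥ 11
  y1, y2, y3 ≥ 0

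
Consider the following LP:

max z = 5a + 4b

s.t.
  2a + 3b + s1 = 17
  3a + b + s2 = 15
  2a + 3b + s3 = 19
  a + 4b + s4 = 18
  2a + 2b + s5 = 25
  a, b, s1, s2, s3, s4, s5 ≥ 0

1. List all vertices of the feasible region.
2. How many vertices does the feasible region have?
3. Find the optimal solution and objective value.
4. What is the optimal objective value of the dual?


1. (0, 0), (5, 0), (4, 3), (2.8, 3.8), (0, 4.5)
2. 5
3. a = 4, b = 3, z = 32
4. 32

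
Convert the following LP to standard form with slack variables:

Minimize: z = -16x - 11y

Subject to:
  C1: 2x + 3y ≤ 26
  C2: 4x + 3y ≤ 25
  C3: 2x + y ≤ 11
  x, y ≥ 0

min z = -16x - 11y

s.t.
  2x + 3y + s1 = 26
  4x + 3y + s2 = 25
  2x + y + s3 = 11
  x, y, s1, s2, s3 ≥ 0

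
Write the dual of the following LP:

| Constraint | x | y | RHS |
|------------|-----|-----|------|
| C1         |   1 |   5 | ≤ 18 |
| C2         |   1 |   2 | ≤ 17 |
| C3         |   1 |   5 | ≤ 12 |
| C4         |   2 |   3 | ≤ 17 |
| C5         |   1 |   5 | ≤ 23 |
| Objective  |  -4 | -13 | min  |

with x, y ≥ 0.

Primal min cᵀx s.t. Ax ≤ b, x ≥ 0  →  Dual max −bᵀy s.t. Aᵀy ≥ −c, y ≥ 0.

Maximize: z = -18y1 - 17y2 - 12y3 - 17y4 - 23y5

Subject to:
  y1 + y2 + y3 + 2y4 + y5 ≥ 4
  5y1 + 2y2 + 5y3 + 3y4 + 5y5 ≥ 13
  y1, y2, y3, y4, y5 ≥ 0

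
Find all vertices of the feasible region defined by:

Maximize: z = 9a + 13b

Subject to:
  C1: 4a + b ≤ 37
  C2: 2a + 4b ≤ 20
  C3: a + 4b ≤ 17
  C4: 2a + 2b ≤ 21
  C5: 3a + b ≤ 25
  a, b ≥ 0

(0, 0), (8.333, 0), (8, 1), (3, 3.5), (0, 4.25)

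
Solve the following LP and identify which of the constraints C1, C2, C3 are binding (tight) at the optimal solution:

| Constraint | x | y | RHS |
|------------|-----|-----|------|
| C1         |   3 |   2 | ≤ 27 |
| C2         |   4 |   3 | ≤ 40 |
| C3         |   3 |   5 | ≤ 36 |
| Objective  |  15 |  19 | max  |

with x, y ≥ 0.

At x = 7, y = 3, compute slack b - a·x for each constraint:
  C1: 27 − 27 = 0  (binding)
  C2: 40 − 37 = 3  (slack)
  C3: 36 − 36 = 0  (binding)

Optimal: x = 7, y = 3
Binding: C1, C3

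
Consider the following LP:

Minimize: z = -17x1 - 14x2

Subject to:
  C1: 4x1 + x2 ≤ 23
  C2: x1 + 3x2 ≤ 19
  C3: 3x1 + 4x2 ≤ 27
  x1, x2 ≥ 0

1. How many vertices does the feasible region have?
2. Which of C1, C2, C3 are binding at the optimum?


1. 5
2. C1, C3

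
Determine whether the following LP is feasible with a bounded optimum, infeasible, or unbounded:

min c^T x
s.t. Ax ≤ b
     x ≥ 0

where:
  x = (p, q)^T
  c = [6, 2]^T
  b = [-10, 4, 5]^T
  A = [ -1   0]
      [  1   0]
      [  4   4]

Infeasible (no feasible solution exists)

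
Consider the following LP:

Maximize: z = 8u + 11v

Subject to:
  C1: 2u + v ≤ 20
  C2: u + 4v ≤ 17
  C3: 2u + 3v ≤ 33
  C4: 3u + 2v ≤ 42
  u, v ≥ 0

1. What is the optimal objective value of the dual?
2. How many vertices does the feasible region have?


1. 94
2. 4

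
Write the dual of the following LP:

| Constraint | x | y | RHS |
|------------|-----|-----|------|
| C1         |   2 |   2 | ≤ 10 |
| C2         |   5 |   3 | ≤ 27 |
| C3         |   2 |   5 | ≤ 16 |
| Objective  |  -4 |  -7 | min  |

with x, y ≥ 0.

Primal min cᵀx s.t. Ax ≤ b, x ≥ 0  →  Dual max −bᵀy s.t. Aᵀy ≥ −c, y ≥ 0.

Maximize: z = -10y1 - 27y2 - 16y3

Subject to:
  2y1 + 5y2 + 2y3 ≥ 4
  2y1 + 3y2 + 5y3 ≥ 7
  y1, y2, y3 ≥ 0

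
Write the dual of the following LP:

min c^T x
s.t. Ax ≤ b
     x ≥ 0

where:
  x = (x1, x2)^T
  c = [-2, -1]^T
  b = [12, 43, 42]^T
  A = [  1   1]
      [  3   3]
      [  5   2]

Primal min cᵀx s.t. Ax ≤ b, x ≥ 0  →  Dual max −bᵀy s.t. Aᵀy ≥ −c, y ≥ 0.

Maximize: z = -12y1 - 43y2 - 42y3

Subject to:
  y1 + 3y2 + 5y3 ≥ 2
  y1 + 3y2 + 2y3 ≥ 1
  y1, y2, y3 ≥ 0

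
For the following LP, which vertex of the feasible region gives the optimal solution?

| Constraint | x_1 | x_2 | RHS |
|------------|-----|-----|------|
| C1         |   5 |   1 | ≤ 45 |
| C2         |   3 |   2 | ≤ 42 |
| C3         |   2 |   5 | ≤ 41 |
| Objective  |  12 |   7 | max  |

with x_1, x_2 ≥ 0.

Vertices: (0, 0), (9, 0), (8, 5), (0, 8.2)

Evaluate the objective at each vertex of the feasible region:
  z(0, 0) = 0
  z(9, 0) = 108
  z(8, 5) = 131  ←
  z(0, 8.2) = 57.4
The maximum is at x_1 = 8, x_2 = 5.

(8, 5)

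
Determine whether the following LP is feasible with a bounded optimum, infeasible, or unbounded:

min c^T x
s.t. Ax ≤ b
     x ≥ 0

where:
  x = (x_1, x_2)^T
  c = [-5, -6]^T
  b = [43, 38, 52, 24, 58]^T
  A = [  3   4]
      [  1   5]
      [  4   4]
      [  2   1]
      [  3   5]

Feasible with a bounded optimal solution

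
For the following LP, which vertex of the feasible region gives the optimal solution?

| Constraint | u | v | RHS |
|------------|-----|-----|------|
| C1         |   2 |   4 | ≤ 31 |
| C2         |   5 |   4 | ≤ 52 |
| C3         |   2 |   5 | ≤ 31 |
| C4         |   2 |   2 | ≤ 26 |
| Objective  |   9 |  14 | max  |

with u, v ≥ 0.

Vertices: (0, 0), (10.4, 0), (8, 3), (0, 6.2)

Evaluate the objective at each vertex of the feasible region:
  z(0, 0) = 0
  z(10.4, 0) = 93.6
  z(8, 3) = 114  ←
  z(0, 6.2) = 86.8
The maximum is at u = 8, v = 3.

(8, 3)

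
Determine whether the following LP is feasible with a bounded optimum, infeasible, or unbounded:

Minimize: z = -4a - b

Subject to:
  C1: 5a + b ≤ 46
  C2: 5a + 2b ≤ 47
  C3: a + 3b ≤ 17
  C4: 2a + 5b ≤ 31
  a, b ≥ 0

Feasible with a bounded optimal solution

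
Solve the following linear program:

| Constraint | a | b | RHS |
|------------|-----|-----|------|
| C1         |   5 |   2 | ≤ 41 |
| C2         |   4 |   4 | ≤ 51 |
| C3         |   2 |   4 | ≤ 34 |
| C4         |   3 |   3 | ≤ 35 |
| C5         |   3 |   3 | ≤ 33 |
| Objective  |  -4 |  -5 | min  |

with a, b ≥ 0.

Evaluate the objective at each vertex of the feasible region:
  z(0, 0) = 0
  z(8.2, 0) = -32.8
  z(6.333, 4.667) = -48.67
  z(5, 6) = -50  ←
  z(0, 8.5) = -42.5
The minimum is at a = 5, b = 6.

a = 5, b = 6, z = -50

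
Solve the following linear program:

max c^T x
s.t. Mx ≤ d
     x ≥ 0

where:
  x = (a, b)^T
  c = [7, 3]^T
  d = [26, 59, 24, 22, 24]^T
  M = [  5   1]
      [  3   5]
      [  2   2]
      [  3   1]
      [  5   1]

Evaluate the objective at each vertex of the feasible region:
  z(0, 0) = 0
  z(4.8, 0) = 33.6
  z(3, 9) = 48  ←
  z(0.5, 11.5) = 38
  z(0, 11.8) = 35.4
The maximum is at a = 3, b = 9.

a = 3, b = 9, z = 48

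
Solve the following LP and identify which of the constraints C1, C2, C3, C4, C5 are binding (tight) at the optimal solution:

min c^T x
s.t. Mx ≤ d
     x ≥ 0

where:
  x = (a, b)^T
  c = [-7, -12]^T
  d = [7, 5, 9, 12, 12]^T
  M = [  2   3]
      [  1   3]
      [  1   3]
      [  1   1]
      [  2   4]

At a = 2, b = 1, compute slack b - a·x for each constraint:
  C1: 7 − 7 = 0  (binding)
  C2: 5 − 5 = 0  (binding)
  C3: 9 − 5 = 4  (slack)
  C4: 12 − 3 = 9  (slack)
  C5: 12 − 8 = 4  (slack)

Optimal: a = 2, b = 1
Binding: C1, C2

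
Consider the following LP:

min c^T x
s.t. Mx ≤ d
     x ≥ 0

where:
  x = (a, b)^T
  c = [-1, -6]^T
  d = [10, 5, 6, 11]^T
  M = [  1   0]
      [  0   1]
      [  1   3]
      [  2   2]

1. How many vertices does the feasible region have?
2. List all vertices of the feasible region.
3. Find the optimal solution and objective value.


1. 4
2. (0, 0), (5.5, 0), (5.25, 0.25), (0, 2)
3. a = 0, b = 2, z = -12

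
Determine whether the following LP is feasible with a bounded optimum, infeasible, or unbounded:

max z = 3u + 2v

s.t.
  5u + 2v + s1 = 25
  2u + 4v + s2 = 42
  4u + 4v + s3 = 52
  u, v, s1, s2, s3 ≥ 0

Feasible with a bounded optimal solution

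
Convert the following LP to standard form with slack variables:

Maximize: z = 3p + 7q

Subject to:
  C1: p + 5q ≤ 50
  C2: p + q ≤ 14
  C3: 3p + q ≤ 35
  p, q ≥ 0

max z = 3p + 7q

s.t.
  p + 5q + s1 = 50
  p + q + s2 = 14
  3p + q + s3 = 35
  p, q, s1, s2, s3 ≥ 0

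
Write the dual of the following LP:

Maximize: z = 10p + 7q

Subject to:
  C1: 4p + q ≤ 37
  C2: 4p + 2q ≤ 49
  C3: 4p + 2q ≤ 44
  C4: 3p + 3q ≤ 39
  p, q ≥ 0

Primal max cᵀx s.t. Ax ≤ b, x ≥ 0  →  Dual min bᵀy s.t. Aᵀy ≥ c, y ≥ 0.

Minimize: z = 37y1 + 49y2 + 44y3 + 39y4

Subject to:
  4y1 + 4y2 + 4y3 + 3y4 ≥ 10
  y1 + 2y2 + 2y3 + 3y4 ≥ 7
  y1, y2, y3, y4 ≥ 0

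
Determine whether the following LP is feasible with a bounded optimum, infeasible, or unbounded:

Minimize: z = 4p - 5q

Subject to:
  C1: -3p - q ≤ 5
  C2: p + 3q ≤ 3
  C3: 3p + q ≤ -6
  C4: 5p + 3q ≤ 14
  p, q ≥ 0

Infeasible (no feasible solution exists)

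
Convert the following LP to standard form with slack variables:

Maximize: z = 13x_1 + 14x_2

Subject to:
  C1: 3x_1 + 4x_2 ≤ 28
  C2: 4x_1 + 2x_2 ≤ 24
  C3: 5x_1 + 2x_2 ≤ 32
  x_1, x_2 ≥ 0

max z = 13x_1 + 14x_2

s.t.
  3x_1 + 4x_2 + s1 = 28
  4x_1 + 2x_2 + s2 = 24
  5x_1 + 2x_2 + s3 = 32
  x_1, x_2, s1, s2, s3 ≥ 0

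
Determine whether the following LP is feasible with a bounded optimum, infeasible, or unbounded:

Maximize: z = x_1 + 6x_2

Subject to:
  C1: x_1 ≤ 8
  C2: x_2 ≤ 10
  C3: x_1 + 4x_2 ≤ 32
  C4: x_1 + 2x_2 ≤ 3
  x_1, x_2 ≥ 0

Feasible with a bounded optimal solution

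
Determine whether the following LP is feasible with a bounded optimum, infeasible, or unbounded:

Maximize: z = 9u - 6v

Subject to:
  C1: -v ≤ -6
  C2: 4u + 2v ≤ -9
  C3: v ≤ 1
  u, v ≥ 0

Infeasible (no feasible solution exists)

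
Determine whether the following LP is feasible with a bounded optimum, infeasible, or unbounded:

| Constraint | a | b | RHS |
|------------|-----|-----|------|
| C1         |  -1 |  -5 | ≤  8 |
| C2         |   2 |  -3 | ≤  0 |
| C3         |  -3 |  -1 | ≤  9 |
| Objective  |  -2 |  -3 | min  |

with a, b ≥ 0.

Unbounded (objective can decrease without bound)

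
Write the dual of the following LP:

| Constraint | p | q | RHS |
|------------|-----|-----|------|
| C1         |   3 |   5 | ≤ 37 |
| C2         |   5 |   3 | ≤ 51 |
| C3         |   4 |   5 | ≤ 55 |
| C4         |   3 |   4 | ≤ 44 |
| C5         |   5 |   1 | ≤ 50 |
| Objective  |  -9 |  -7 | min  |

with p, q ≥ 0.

Primal min cᵀx s.t. Ax ≤ b, x ≥ 0  →  Dual max −bᵀy s.t. Aᵀy ≥ −c, y ≥ 0.

Maximize: z = -37y1 - 51y2 - 55y3 - 44y4 - 50y5

Subject to:
  3y1 + 5y2 + 4y3 + 3y4 + 5y5 ≥ 9
  5y1 + 3y2 + 5y3 + 4y4 + y5 ≥ 7
  y1, y2, y3, y4, y5 ≥ 0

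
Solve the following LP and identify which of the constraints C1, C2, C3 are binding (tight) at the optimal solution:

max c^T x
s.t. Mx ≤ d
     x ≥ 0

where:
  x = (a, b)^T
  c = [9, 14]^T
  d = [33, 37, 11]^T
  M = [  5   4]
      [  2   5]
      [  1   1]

At a = 1, b = 7, compute slack b - a·x for each constraint:
  C1: 33 − 33 = 0  (binding)
  C2: 37 − 37 = 0  (binding)
  C3: 11 − 8 = 3  (slack)

Optimal: a = 1, b = 7
Binding: C1, C2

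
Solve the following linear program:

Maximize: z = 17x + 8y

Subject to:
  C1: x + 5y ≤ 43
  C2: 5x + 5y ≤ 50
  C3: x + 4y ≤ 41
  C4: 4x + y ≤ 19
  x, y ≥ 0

Evaluate the objective at each vertex of the feasible region:
  z(0, 0) = 0
  z(4.75, 0) = 80.75
  z(3, 7) = 107  ←
  z(1.75, 8.25) = 95.75
  z(0, 8.6) = 68.8
The maximum is at x = 3, y = 7.

x = 3, y = 7, z = 107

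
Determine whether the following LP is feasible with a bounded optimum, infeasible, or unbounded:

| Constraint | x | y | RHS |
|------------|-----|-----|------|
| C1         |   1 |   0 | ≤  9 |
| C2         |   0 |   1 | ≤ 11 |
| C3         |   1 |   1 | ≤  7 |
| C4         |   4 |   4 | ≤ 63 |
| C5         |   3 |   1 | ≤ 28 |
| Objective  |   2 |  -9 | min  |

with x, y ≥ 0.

Feasible with a bounded optimal solution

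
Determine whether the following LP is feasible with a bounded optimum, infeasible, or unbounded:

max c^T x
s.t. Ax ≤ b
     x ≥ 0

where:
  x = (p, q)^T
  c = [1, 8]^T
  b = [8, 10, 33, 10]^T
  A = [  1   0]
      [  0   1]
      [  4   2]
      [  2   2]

Feasible with a bounded optimal solution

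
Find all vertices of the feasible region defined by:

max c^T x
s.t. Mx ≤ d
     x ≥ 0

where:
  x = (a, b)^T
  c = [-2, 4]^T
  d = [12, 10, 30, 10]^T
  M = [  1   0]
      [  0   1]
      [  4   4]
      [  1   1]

(0, 0), (7.5, 0), (0, 7.5)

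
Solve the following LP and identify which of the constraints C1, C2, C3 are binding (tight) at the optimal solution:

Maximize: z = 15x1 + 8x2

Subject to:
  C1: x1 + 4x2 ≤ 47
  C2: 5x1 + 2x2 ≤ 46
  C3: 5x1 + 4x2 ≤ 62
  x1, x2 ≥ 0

At x1 = 6, x2 = 8, compute slack b - a·x for each constraint:
  C1: 47 − 38 = 9  (slack)
  C2: 46 − 46 = 0  (binding)
  C3: 62 − 62 = 0  (binding)

Optimal: x1 = 6, x2 = 8
Binding: C2, C3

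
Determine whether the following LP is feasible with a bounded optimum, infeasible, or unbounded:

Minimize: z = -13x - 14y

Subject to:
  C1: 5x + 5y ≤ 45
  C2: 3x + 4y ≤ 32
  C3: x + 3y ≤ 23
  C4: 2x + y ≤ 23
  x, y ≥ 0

Feasible with a bounded optimal solution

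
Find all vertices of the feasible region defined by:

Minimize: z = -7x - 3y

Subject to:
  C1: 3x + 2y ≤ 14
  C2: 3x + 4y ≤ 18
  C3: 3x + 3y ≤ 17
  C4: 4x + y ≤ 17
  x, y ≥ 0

(0, 0), (4.25, 0), (4, 1), (3.333, 2), (0, 4.5)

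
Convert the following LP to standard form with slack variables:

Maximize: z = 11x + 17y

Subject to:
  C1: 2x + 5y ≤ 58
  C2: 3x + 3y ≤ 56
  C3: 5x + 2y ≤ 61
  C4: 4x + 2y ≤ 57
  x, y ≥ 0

max z = 11x + 17y

s.t.
  2x + 5y + s1 = 58
  3x + 3y + s2 = 56
  5x + 2y + s3 = 61
  4x + 2y + s4 = 57
  x, y, s1, s2, s3, s4 ≥ 0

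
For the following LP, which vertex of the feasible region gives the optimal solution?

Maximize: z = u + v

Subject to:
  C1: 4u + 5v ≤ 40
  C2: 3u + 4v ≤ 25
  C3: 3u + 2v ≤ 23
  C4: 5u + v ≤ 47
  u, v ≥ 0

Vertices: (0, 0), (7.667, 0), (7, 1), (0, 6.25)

Evaluate the objective at each vertex of the feasible region:
  z(0, 0) = 0
  z(7.667, 0) = 7.667
  z(7, 1) = 8  ←
  z(0, 6.25) = 6.25
The maximum is at u = 7, v = 1.

(7, 1)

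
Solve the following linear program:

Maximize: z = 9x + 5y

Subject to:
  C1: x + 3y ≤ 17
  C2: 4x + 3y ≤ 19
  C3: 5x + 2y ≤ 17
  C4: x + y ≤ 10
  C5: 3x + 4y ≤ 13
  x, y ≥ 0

Evaluate the objective at each vertex of the feasible region:
  z(0, 0) = 0
  z(3.4, 0) = 30.6
  z(3, 1) = 32  ←
  z(0, 3.25) = 16.25
The maximum is at x = 3, y = 1.

x = 3, y = 1, z = 32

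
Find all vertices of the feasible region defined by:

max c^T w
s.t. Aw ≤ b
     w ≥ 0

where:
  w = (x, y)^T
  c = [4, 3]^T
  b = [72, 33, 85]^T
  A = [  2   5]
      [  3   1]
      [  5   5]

(0, 0), (11, 0), (8, 9), (4.333, 12.67), (0, 14.4)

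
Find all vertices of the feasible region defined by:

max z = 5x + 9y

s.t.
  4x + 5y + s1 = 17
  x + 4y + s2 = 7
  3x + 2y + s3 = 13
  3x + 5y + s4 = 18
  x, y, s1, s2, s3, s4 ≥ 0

(0, 0), (4.25, 0), (3, 1), (0, 1.75)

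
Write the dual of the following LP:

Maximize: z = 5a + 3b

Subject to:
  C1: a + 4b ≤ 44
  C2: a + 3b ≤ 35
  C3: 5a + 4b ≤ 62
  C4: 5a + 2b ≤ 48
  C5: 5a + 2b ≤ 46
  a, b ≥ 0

Primal max cᵀx s.t. Ax ≤ b, x ≥ 0  →  Dual min bᵀy s.t. Aᵀy ≥ c, y ≥ 0.

Minimize: z = 44y1 + 35y2 + 62y3 + 48y4 + 46y5

Subject to:
  y1 + y2 + 5y3 + 5y4 + 5y5 ≥ 5
  4y1 + 3y2 + 4y3 + 2y4 + 2y5 ≥ 3
  y1, y2, y3, y4, y5 ≥ 0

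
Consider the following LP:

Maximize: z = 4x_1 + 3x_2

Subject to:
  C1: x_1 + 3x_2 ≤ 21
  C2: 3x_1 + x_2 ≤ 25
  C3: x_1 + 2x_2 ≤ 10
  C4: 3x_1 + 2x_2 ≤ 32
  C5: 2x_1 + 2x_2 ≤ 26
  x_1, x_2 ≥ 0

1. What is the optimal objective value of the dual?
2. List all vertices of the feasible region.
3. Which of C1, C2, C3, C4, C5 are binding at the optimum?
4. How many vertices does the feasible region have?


1. 35
2. (0, 0), (8.333, 0), (8, 1), (0, 5)
3. C2, C3
4. 4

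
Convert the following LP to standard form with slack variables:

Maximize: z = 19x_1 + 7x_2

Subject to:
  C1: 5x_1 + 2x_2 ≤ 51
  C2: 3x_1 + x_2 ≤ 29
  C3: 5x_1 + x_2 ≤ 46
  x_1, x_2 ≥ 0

max z = 19x_1 + 7x_2

s.t.
  5x_1 + 2x_2 + s1 = 51
  3x_1 + x_2 + s2 = 29
  5x_1 + x_2 + s3 = 46
  x_1, x_2, s1, s2, s3 ≥ 0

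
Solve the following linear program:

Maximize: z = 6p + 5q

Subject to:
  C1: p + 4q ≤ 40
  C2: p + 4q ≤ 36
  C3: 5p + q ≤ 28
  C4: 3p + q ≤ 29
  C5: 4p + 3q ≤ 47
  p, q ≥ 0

Evaluate the objective at each vertex of the feasible region:
  z(0, 0) = 0
  z(5.6, 0) = 33.6
  z(4, 8) = 64  ←
  z(0, 9) = 45
The maximum is at p = 4, q = 8.

p = 4, q = 8, z = 64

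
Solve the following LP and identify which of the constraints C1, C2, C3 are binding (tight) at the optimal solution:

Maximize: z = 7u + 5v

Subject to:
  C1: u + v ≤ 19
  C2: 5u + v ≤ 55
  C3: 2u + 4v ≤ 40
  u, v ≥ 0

At u = 10, v = 5, compute slack b - a·x for each constraint:
  C1: 19 − 15 = 4  (slack)
  C2: 55 − 55 = 0  (binding)
  C3: 40 − 40 = 0  (binding)

Optimal: u = 10, v = 5
Binding: C2, C3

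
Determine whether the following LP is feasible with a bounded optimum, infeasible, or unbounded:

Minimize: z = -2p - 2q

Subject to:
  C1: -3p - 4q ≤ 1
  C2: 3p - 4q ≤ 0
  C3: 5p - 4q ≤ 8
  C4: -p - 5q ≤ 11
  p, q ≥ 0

Unbounded (objective can decrease without bound)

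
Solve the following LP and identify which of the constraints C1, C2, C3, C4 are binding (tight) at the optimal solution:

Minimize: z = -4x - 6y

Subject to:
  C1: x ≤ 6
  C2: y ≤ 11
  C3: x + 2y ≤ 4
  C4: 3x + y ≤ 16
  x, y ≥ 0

At x = 4, y = 0, compute slack b - a·x for each constraint:
  C1: 6 − 4 = 2  (slack)
  C2: 11 − 0 = 11  (slack)
  C3: 4 − 4 = 0  (binding)
  C4: 16 − 12 = 4  (slack)

Optimal: x = 4, y = 0
Binding: C3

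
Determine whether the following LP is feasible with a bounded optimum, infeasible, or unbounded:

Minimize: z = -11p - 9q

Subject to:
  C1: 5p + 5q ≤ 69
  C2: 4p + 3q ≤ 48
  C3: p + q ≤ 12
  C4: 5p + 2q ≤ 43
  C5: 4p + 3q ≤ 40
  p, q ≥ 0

Feasible with a bounded optimal solution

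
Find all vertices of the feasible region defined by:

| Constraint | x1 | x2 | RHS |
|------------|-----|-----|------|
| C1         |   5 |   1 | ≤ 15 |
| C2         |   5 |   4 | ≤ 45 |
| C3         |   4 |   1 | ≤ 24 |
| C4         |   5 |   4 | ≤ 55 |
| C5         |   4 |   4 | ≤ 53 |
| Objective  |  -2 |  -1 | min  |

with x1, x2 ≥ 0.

(0, 0), (3, 0), (1, 10), (0, 11.25)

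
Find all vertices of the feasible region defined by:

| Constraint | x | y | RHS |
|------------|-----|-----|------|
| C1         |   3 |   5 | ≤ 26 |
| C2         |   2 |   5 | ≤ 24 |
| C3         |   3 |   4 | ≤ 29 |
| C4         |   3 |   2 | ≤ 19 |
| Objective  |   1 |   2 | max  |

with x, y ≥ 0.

(0, 0), (6.333, 0), (4.778, 2.333), (2, 4), (0, 4.8)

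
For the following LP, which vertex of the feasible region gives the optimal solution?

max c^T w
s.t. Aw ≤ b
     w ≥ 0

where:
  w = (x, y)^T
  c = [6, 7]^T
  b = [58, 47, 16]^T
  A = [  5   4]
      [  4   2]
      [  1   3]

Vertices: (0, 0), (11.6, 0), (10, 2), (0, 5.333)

Evaluate the objective at each vertex of the feasible region:
  z(0, 0) = 0
  z(11.6, 0) = 69.6
  z(10, 2) = 74  ←
  z(0, 5.333) = 37.33
The maximum is at x = 10, y = 2.

(10, 2)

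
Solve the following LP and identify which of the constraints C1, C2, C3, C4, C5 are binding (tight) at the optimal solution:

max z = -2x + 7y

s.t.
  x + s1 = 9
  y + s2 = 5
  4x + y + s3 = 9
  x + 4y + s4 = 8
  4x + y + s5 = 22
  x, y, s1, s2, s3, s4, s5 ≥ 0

At x = 0, y = 2, compute slack b - a·x for each constraint:
  C1: 9 − 0 = 9  (slack)
  C2: 5 − 2 = 3  (slack)
  C3: 9 − 2 = 7  (slack)
  C4: 8 − 8 = 0  (binding)
  C5: 22 − 2 = 20  (slack)

Optimal: x = 0, y = 2
Binding: C4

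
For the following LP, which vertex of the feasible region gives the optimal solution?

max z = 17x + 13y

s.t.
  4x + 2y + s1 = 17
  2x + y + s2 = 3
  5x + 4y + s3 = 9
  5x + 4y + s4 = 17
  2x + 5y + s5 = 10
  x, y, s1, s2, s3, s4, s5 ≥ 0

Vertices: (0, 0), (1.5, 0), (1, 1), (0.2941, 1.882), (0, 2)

Evaluate the objective at each vertex of the feasible region:
  z(0, 0) = 0
  z(1.5, 0) = 25.5
  z(1, 1) = 30  ←
  z(0.2941, 1.882) = 29.47
  z(0, 2) = 26
The maximum is at x = 1, y = 1.

(1, 1)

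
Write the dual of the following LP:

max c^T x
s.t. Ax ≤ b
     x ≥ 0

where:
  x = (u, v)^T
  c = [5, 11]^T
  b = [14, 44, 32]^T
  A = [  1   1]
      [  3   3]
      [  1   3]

Primal max cᵀx s.t. Ax ≤ b, x ≥ 0  →  Dual min bᵀy s.t. Aᵀy ≥ c, y ≥ 0.

Minimize: z = 14y1 + 44y2 + 32y3

Subject to:
  y1 + 3y2 + y3 ≥ 5
  y1 + 3y2 + 3y3 ≥ 11
  y1, y2, y3 ≥ 0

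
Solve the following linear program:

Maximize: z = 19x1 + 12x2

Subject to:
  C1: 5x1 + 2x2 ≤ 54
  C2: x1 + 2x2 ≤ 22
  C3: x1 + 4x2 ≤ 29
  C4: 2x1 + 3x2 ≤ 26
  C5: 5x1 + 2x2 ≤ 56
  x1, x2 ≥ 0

Evaluate the objective at each vertex of the feasible region:
  z(0, 0) = 0
  z(10.8, 0) = 205.2
  z(10, 2) = 214  ←
  z(3.4, 6.4) = 141.4
  z(0, 7.25) = 87
The maximum is at x1 = 10, x2 = 2.

x1 = 10, x2 = 2, z = 214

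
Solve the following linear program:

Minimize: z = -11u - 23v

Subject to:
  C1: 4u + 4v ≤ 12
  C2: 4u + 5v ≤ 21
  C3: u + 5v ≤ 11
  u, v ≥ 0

Evaluate the objective at each vertex of the feasible region:
  z(0, 0) = 0
  z(3, 0) = -33
  z(1, 2) = -57  ←
  z(0, 2.2) = -50.6
The minimum is at u = 1, v = 2.

u = 1, v = 2, z = -57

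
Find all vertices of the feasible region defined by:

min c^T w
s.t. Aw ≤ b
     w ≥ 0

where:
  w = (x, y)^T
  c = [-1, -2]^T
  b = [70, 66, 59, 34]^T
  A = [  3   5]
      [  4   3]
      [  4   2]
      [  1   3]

(0, 0), (14.75, 0), (11.25, 7), (10.91, 7.455), (10, 8), (0, 11.33)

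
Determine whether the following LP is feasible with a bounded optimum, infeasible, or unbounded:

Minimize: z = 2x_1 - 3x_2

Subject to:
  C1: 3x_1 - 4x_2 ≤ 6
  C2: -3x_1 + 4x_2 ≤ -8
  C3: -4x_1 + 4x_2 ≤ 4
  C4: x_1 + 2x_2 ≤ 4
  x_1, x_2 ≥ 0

Infeasible (no feasible solution exists)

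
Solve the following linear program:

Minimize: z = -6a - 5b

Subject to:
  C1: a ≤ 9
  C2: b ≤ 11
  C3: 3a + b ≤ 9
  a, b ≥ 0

Evaluate the objective at each vertex of the feasible region:
  z(0, 0) = 0
  z(3, 0) = -18
  z(0, 9) = -45  ←
The minimum is at a = 0, b = 9.

a = 0, b = 9, z = -45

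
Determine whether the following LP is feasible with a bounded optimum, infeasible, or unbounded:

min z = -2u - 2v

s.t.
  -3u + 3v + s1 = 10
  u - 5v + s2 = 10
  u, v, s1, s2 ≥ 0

Unbounded (objective can decrease without bound)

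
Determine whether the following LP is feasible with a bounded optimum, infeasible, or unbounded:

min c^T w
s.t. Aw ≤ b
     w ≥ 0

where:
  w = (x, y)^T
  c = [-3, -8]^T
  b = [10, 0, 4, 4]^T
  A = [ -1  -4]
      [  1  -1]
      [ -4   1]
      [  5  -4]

Unbounded (objective can decrease without bound)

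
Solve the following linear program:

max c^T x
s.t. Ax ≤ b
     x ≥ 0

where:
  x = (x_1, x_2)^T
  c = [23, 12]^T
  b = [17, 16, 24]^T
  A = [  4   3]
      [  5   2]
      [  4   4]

Evaluate the objective at each vertex of the feasible region:
  z(0, 0) = 0
  z(3.2, 0) = 73.6
  z(2, 3) = 82  ←
  z(0, 5.667) = 68
The maximum is at x_1 = 2, x_2 = 3.

x_1 = 2, x_2 = 3, z = 82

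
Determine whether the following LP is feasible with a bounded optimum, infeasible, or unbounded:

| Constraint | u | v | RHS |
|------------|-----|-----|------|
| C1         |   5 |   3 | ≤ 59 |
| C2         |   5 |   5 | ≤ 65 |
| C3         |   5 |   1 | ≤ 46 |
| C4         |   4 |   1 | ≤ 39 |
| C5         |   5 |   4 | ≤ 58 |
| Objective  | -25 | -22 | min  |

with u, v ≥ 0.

Feasible with a bounded optimal solution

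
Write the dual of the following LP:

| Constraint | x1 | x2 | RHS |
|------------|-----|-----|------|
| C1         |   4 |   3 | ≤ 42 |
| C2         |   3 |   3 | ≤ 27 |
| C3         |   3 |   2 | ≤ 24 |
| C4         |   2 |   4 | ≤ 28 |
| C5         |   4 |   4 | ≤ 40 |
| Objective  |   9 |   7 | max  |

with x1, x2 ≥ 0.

Primal max cᵀx s.t. Ax ≤ b, x ≥ 0  →  Dual min bᵀy s.t. Aᵀy ≥ c, y ≥ 0.

Minimize: z = 42y1 + 27y2 + 24y3 + 28y4 + 40y5

Subject to:
  4y1 + 3y2 + 3y3 + 2y4 + 4y5 ≥ 9
  3y1 + 3y2 + 2y3 + 4y4 + 4y5 ≥ 7
  y1, y2, y3, y4, y5 ≥ 0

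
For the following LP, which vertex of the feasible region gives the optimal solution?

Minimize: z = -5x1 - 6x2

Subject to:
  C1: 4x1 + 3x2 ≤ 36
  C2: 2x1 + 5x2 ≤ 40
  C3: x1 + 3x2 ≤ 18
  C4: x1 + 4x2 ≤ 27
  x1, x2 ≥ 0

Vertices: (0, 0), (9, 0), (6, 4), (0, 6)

Evaluate the objective at each vertex of the feasible region:
  z(0, 0) = 0
  z(9, 0) = -45
  z(6, 4) = -54  ←
  z(0, 6) = -36
The minimum is at x1 = 6, x2 = 4.

(6, 4)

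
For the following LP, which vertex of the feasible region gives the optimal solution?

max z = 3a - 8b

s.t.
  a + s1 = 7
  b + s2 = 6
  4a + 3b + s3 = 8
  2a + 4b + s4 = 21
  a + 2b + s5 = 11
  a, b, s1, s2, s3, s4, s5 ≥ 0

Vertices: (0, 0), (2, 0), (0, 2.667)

Evaluate the objective at each vertex of the feasible region:
  z(0, 0) = 0
  z(2, 0) = 6  ←
  z(0, 2.667) = -21.33
The maximum is at a = 2, b = 0.

(2, 0)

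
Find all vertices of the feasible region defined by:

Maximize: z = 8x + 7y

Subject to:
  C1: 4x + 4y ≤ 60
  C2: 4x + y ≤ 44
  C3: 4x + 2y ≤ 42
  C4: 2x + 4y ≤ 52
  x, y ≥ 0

(0, 0), (10.5, 0), (6, 9), (4, 11), (0, 13)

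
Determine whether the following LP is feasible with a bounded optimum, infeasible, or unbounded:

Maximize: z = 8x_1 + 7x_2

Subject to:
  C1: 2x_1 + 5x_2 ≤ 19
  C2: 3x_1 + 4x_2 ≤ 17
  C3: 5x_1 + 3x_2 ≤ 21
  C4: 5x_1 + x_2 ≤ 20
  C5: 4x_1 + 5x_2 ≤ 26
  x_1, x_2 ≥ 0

Feasible with a bounded optimal solution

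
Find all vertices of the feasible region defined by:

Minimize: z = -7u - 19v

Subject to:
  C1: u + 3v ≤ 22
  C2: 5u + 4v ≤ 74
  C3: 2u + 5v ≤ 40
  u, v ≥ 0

(0, 0), (14.8, 0), (12.35, 3.059), (10, 4), (0, 7.333)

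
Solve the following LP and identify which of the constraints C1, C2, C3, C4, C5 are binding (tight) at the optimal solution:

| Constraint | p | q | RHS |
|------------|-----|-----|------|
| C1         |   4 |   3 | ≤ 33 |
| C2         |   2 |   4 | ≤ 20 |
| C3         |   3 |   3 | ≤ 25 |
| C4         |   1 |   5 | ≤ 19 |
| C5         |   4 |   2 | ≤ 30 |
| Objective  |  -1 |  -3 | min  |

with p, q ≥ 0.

At p = 4, q = 3, compute slack b - a·x for each constraint:
  C1: 33 − 25 = 8  (slack)
  C2: 20 − 20 = 0  (binding)
  C3: 25 − 21 = 4  (slack)
  C4: 19 − 19 = 0  (binding)
  C5: 30 − 22 = 8  (slack)

Optimal: p = 4, q = 3
Binding: C2, C4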